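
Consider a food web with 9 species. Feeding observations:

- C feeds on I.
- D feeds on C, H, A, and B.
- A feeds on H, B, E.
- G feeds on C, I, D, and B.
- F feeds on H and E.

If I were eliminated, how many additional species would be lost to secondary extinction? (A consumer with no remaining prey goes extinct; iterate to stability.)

1

Remove I.
Round 1: C (all prey gone) → extinct.
No further losses. Total secondary extinctions: 1.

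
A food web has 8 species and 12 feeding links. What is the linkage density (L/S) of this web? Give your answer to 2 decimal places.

L/S = 1.50

There are L = 12 links among S = 8 species.
L/S = 12/8 = 1.5000 ≈ 1.50.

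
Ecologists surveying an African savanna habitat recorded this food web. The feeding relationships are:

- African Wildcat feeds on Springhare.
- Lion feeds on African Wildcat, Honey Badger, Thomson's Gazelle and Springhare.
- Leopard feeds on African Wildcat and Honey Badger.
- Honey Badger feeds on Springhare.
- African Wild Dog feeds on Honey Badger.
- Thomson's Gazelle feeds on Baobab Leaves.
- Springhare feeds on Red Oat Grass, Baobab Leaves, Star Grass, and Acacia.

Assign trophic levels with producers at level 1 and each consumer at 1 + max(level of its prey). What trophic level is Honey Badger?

Trophic level 3

Star Grass is a producer → level 1.
Springhare eats Star Grass (level 1); other prey at levels: Acacia 1, Baobab Leaves 1, Red Oat Grass 1 → level 2.
Honey Badger eats Springhare → level 3.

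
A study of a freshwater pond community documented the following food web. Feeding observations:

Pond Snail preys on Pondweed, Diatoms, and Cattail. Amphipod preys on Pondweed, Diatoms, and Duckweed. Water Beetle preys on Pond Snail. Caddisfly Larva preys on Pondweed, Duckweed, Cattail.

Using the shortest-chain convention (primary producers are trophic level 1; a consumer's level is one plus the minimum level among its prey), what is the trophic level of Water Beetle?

Trophic level 3

Pondweed is a producer → level 1.
Pond Snail eats Pondweed → level 2.
Water Beetle eats Pond Snail → level 3.
No prey of Water Beetle is below level 2, so 3 is the minimum.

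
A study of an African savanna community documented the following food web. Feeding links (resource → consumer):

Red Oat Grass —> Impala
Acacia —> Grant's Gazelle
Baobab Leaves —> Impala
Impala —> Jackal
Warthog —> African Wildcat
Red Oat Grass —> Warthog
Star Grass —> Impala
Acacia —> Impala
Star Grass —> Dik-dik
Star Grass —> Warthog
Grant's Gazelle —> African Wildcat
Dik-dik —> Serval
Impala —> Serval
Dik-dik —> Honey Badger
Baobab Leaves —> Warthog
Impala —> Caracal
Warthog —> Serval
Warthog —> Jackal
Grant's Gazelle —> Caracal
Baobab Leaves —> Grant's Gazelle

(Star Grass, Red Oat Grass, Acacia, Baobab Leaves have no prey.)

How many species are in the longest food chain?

One longest chain: Star Grass → Impala → Caracal.
It has 3 species and 2 links.

3 species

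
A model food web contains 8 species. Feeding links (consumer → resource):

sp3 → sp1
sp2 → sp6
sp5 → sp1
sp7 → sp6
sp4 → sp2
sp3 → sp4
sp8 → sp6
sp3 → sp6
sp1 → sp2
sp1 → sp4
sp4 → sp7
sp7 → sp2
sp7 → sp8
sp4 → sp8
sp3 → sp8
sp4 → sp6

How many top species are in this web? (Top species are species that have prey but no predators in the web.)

Top species (has prey, but nothing eats it): sp3, sp5.
Count: 2.

2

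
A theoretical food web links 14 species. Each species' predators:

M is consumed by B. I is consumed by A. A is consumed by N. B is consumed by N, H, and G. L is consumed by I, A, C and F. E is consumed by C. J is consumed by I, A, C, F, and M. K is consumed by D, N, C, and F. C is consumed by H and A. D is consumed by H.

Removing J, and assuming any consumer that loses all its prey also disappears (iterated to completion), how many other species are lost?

3

Remove J.
Round 1: M (all prey gone) → extinct.
Round 2: B (all prey gone) → extinct.
Round 3: G (all prey gone) → extinct.
No further losses. Total secondary extinctions: 3.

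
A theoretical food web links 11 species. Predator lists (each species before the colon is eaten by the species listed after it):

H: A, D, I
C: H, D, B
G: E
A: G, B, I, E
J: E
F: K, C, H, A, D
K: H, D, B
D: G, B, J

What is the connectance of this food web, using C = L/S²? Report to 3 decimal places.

The web has S = 11 species and L = 23 feeding links.
C = L / S² = 23 / 121 = 0.1901 ≈ 0.190.

C = 0.190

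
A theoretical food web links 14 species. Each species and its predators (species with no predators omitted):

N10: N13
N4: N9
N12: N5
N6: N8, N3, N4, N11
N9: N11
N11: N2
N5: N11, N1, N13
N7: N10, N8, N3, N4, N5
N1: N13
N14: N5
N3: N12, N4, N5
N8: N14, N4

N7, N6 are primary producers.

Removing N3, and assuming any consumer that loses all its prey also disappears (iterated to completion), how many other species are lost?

Remove N3.
Round 1: N12 (all prey gone) → extinct.
No further losses. Total secondary extinctions: 1.

1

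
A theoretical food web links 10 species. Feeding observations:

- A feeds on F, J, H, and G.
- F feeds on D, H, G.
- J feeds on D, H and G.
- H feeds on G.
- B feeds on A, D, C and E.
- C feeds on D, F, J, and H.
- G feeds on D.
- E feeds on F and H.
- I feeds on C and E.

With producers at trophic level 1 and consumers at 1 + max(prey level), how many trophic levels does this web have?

6

Producers (level 1): D.
D → G → H → J → C → I gives I level 6.
No species has a prey at level 6, so no species reaches level 7.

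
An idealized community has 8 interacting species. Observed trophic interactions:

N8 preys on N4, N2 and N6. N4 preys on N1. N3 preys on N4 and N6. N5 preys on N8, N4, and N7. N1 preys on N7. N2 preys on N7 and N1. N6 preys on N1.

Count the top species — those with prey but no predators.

Top species (has prey, but nothing eats it): N3, N5.
Count: 2.

2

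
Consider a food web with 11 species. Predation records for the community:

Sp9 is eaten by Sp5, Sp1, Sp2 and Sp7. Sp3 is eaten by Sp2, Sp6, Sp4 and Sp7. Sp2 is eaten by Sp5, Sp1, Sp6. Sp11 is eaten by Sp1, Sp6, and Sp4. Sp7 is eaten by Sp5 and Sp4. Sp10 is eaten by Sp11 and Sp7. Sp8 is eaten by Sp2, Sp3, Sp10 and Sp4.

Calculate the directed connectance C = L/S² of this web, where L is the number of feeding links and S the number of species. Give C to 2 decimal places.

C = 0.18

The web has S = 11 species and L = 22 feeding links.
C = L / S² = 22 / 121 = 0.1818 ≈ 0.18.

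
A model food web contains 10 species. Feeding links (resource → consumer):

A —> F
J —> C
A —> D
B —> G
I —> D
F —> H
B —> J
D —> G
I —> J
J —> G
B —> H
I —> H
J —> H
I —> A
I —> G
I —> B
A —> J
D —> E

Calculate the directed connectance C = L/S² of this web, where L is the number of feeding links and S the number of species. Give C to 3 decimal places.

The web has S = 10 species and L = 18 feeding links.
C = L / S² = 18 / 100 = 0.1800 ≈ 0.180.

C = 0.180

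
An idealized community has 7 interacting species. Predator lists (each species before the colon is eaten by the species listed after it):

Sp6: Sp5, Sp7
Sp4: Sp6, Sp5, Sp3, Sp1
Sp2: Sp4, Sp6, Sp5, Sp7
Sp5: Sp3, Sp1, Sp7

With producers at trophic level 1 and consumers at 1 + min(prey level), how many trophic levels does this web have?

Producers (level 1): Sp2.
Following each consumer down to its lowest-level prey: Sp2 → Sp4 → Sp3 (levels 1 through 3).
All prey of Sp3 (Sp4 2, Sp5 2) are at level 2 or above, so Sp3 is at level 1 + 2 = 3.
Every consumer has at least one prey at level 2 or below, so none exceeds level 3.

3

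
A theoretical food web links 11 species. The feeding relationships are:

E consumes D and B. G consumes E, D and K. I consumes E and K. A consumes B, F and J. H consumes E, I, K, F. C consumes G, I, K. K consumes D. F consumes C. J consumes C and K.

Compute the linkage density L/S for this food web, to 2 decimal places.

There are L = 21 links among S = 11 species.
L/S = 21/11 = 1.9091 ≈ 1.91.

L/S = 1.91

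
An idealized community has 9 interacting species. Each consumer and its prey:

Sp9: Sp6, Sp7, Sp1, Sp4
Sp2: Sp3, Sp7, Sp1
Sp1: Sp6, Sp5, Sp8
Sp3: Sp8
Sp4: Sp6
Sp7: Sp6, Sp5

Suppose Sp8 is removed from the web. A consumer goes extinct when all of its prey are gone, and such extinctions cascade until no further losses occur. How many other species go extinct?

1

Remove Sp8.
Round 1: Sp3 (all prey gone) → extinct.
No further losses. Total secondary extinctions: 1.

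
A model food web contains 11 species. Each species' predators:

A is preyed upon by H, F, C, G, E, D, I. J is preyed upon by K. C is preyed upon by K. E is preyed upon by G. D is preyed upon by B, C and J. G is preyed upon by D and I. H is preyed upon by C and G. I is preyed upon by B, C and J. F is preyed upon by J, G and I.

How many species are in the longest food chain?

6 species

One longest chain: A → H → G → D → C → K.
It has 6 species and 5 links.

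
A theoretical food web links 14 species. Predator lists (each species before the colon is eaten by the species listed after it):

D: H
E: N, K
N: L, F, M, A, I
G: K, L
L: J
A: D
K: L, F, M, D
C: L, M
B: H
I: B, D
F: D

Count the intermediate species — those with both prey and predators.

8

Intermediate species (has both prey and predators): N, K, L, F, A, I, B, D.
Count: 8.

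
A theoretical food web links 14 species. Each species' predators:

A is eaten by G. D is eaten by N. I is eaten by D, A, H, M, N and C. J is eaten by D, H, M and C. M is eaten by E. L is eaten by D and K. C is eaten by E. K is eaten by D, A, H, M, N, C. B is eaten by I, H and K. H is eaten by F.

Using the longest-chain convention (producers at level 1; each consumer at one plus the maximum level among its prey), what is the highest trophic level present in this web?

Producers (level 1): J, B, L.
B → I → D → N gives N level 4.
No species has a prey at level 4, so no species reaches level 5.

4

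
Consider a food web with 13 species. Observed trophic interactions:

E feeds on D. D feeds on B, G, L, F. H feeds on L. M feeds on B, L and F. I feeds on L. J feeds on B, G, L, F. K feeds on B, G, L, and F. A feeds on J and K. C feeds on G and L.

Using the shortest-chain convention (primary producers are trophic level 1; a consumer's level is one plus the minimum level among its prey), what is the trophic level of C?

Trophic level 2

G is a producer → level 1.
C eats G → level 2.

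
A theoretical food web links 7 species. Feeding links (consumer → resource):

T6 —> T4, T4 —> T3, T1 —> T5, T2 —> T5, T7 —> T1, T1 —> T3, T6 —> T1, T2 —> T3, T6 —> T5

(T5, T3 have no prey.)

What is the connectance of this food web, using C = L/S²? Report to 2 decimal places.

C = 0.18

The web has S = 7 species and L = 9 feeding links.
C = L / S² = 9 / 49 = 0.1837 ≈ 0.18.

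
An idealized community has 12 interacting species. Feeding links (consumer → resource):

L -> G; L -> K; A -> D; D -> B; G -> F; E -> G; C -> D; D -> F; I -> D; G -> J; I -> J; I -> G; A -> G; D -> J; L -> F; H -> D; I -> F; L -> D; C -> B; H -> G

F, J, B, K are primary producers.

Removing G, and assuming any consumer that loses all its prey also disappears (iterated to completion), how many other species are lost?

1

Remove G.
Round 1: E (all prey gone) → extinct.
No further losses. Total secondary extinctions: 1.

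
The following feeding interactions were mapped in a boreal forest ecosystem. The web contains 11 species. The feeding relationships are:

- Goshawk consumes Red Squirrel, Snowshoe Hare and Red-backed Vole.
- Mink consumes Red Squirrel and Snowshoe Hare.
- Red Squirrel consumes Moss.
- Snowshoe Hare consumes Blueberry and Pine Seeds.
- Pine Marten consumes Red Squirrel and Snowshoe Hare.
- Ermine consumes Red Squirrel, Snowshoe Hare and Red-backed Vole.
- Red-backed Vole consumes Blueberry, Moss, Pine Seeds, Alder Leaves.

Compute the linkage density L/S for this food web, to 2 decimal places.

There are L = 17 links among S = 11 species.
L/S = 17/11 = 1.5455 ≈ 1.55.

L/S = 1.55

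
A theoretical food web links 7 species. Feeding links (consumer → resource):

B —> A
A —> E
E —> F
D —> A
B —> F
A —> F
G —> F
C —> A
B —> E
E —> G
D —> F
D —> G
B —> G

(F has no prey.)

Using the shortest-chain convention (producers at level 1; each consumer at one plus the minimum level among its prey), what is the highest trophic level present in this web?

3

Producers (level 1): F.
Following each consumer down to its lowest-level prey: F → A → C (levels 1 through 3).
All prey of C (A 2) are at level 2 or above, so C is at level 1 + 2 = 3.
Every consumer has at least one prey at level 2 or below, so none exceeds level 3.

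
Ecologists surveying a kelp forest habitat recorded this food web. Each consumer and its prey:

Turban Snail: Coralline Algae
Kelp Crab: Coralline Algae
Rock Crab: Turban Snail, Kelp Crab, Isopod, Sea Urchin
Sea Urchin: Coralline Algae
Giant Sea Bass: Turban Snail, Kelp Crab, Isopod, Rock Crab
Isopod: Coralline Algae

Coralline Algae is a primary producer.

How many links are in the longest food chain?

One longest chain: Coralline Algae → Turban Snail → Rock Crab → Giant Sea Bass.
It has 4 species and 3 links.

3 links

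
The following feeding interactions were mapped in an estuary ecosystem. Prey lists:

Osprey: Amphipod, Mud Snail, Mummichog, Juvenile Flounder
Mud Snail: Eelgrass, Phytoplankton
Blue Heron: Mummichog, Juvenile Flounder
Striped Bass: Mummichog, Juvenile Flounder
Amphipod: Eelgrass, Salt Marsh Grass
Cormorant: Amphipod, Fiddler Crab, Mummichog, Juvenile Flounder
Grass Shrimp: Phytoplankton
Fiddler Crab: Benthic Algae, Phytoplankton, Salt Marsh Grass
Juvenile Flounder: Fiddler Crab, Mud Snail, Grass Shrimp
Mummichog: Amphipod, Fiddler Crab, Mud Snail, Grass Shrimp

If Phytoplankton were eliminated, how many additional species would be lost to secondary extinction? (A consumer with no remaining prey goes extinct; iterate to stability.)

Remove Phytoplankton.
Round 1: Grass Shrimp (all prey gone) → extinct.
No further losses. Total secondary extinctions: 1.

1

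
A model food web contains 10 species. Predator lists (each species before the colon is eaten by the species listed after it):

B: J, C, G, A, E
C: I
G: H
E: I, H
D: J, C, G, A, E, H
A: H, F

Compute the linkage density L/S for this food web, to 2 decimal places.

L/S = 1.70

There are L = 17 links among S = 10 species.
L/S = 17/10 = 1.7000 ≈ 1.70.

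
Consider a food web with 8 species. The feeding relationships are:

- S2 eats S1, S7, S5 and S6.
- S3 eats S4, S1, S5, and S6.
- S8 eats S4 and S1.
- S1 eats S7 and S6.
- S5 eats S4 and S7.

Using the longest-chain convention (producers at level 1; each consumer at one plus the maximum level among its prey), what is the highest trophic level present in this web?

3

Producers (level 1): S6, S4, S7.
S4 → S5 → S2 gives S2 level 3.
No species has a prey at level 3, so no species reaches level 4.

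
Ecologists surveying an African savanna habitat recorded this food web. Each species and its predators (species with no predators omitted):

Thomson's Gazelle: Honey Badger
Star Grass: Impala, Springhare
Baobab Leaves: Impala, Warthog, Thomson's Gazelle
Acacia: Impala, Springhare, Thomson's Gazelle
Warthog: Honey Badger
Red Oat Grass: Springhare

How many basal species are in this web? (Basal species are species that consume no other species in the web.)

4

Basal species (no prey listed): Acacia, Red Oat Grass, Baobab Leaves, Star Grass.
Count: 4.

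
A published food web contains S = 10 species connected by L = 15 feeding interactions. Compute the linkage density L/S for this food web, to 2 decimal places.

There are L = 15 links among S = 10 species.
L/S = 15/10 = 1.5000 ≈ 1.50.

L/S = 1.50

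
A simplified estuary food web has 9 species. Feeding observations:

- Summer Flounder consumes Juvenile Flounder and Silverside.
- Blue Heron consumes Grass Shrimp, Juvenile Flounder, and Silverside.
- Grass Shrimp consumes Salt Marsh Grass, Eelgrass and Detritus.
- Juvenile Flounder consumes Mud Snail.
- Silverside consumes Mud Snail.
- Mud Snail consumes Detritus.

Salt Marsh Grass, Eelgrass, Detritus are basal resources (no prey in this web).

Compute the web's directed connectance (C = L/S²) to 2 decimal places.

The web has S = 9 species and L = 11 feeding links.
C = L / S² = 11 / 81 = 0.1358 ≈ 0.14.

C = 0.14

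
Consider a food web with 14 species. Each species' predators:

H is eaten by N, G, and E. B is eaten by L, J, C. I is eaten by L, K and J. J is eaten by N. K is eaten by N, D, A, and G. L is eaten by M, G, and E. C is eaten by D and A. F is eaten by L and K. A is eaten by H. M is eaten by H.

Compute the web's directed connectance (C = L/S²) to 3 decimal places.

C = 0.117

The web has S = 14 species and L = 23 feeding links.
C = L / S² = 23 / 196 = 0.1173 ≈ 0.117.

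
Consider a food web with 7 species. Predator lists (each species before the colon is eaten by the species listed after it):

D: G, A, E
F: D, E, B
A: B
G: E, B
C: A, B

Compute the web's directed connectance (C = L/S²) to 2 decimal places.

The web has S = 7 species and L = 11 feeding links.
C = L / S² = 11 / 49 = 0.2245 ≈ 0.22.

C = 0.22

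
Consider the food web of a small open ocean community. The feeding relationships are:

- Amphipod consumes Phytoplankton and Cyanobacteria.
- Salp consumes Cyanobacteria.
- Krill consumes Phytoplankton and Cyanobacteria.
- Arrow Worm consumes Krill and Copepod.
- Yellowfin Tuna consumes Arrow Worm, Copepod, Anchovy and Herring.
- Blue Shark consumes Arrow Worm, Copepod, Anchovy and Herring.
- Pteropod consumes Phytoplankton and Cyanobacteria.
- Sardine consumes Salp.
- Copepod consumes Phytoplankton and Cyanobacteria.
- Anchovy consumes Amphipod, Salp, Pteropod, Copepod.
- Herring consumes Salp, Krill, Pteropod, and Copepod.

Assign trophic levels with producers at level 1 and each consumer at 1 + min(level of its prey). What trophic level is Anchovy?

Trophic level 3

Phytoplankton is a producer → level 1.
Copepod eats Phytoplankton → level 2.
Anchovy eats Copepod → level 3.
No prey of Anchovy is below level 2, so 3 is the minimum.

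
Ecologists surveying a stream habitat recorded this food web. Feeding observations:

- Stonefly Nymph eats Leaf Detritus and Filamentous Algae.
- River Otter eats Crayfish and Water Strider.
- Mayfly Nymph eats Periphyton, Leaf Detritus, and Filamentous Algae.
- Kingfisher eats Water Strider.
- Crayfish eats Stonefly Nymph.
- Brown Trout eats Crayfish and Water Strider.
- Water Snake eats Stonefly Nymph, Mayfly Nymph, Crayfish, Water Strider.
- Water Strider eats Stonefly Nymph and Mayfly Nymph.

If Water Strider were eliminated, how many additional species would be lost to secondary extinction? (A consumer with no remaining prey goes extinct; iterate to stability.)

Remove Water Strider.
Round 1: Kingfisher (all prey gone) → extinct.
No further losses. Total secondary extinctions: 1.

1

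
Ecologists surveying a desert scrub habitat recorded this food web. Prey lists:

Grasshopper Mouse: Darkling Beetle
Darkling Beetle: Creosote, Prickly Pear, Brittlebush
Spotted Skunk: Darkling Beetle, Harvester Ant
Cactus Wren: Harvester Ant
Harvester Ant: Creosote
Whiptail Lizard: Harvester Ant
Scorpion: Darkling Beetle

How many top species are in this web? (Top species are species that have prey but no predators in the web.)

5

Top species (has prey, but nothing eats it): Grasshopper Mouse, Cactus Wren, Scorpion, Whiptail Lizard, Spotted Skunk.
Count: 5.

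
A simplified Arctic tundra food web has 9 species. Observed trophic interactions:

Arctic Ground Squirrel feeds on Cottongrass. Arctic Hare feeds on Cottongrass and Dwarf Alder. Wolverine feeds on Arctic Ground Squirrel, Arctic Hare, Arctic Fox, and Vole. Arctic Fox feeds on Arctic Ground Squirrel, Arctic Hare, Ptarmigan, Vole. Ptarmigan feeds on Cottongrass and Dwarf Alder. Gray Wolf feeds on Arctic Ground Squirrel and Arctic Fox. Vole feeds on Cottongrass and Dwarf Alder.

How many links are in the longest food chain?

One longest chain: Dwarf Alder → Arctic Hare → Arctic Fox → Wolverine.
It has 4 species and 3 links.

3 links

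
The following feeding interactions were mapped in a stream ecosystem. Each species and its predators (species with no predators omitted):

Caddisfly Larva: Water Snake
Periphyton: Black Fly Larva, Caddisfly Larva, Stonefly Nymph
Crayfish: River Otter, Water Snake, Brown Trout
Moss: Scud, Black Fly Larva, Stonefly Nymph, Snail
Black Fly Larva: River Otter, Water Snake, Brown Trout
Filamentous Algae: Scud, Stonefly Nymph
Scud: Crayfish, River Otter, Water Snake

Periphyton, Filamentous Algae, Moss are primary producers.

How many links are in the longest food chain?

3 links

One longest chain: Filamentous Algae → Scud → Crayfish → River Otter.
It has 4 species and 3 links.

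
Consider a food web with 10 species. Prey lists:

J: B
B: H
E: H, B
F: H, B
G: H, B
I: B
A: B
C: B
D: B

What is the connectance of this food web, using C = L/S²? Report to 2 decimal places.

The web has S = 10 species and L = 12 feeding links.
C = L / S² = 12 / 100 = 0.1200 ≈ 0.12.

C = 0.12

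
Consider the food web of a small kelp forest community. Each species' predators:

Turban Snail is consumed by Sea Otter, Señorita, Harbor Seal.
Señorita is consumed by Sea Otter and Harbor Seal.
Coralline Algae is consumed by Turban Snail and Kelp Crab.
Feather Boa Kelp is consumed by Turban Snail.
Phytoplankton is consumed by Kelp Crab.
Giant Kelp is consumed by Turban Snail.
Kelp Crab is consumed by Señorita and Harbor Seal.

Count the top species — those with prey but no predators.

Top species (has prey, but nothing eats it): Harbor Seal, Sea Otter.
Count: 2.

2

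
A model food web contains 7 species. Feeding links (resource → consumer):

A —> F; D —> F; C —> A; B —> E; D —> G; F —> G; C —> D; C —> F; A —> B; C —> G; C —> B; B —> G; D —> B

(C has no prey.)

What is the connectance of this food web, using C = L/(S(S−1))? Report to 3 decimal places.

C = 0.310

The web has S = 7 species and L = 13 feeding links.
C = L / (S(S−1)) = 13 / 42 = 0.3095 ≈ 0.310.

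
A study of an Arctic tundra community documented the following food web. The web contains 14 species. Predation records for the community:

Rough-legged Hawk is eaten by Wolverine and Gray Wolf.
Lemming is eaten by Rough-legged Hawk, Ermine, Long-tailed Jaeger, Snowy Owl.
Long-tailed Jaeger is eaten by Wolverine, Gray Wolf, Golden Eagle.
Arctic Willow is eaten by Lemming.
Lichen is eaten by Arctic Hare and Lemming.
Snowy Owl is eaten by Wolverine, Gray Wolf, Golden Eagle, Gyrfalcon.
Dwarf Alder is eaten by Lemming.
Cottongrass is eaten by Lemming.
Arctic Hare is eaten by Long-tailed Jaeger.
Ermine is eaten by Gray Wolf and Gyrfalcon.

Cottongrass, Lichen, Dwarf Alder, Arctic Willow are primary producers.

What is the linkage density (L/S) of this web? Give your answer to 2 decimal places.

There are L = 21 links among S = 14 species.
L/S = 21/14 = 1.5000 ≈ 1.50.

L/S = 1.50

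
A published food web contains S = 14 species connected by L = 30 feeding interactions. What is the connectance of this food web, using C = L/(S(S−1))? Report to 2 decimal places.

The web has S = 14 species and L = 30 feeding links.
C = L / (S(S−1)) = 30 / 182 = 0.1648 ≈ 0.16.

C = 0.16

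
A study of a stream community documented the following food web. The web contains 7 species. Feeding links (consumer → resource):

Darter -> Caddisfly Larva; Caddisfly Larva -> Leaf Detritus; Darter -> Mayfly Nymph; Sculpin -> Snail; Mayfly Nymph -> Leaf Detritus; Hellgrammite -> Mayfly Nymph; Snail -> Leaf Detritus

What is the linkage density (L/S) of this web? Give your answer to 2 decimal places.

L/S = 1.00

There are L = 7 links among S = 7 species.
L/S = 7/7 = 1.0000 ≈ 1.00.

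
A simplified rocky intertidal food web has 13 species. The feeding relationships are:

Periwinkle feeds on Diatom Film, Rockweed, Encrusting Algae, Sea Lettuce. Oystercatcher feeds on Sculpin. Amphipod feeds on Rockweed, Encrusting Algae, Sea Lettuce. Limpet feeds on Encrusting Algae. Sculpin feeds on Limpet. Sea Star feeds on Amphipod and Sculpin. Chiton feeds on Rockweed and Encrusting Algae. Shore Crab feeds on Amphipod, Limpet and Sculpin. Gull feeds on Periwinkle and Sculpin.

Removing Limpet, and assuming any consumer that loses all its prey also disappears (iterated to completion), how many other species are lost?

Remove Limpet.
Round 1: Sculpin (all prey gone) → extinct.
Round 2: Oystercatcher (all prey gone) → extinct.
No further losses. Total secondary extinctions: 2.

2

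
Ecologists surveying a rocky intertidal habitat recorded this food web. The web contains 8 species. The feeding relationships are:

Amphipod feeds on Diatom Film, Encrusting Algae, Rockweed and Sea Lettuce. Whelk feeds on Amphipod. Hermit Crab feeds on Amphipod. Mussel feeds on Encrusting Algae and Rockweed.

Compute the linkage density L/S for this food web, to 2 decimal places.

There are L = 8 links among S = 8 species.
L/S = 8/8 = 1.0000 ≈ 1.00.

L/S = 1.00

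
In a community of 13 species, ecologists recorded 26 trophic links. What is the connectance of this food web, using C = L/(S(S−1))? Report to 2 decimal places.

C = 0.17

The web has S = 13 species and L = 26 feeding links.
C = L / (S(S−1)) = 26 / 156 = 0.1667 ≈ 0.17.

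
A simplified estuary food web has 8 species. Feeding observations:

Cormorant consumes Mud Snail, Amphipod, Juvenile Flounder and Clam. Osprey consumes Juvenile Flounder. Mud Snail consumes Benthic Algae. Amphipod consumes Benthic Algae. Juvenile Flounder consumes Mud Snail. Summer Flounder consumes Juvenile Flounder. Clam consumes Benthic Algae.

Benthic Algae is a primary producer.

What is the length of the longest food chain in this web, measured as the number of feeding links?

3 links

One longest chain: Benthic Algae → Mud Snail → Juvenile Flounder → Summer Flounder.
It has 4 species and 3 links.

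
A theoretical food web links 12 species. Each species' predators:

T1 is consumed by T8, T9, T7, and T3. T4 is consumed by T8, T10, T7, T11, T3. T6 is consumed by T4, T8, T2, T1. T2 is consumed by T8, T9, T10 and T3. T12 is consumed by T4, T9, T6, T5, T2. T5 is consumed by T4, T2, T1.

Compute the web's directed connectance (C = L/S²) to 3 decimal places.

The web has S = 12 species and L = 25 feeding links.
C = L / S² = 25 / 144 = 0.1736 ≈ 0.174.

C = 0.174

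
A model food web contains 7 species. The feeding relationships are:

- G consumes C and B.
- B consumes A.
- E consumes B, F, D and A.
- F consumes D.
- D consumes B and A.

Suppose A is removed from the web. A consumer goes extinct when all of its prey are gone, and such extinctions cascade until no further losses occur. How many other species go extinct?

4

Remove A.
Round 1: B (all prey gone) → extinct.
Round 2: D (all prey gone) → extinct.
Round 3: F (all prey gone) → extinct.
Round 4: E (all prey gone) → extinct.
No further losses. Total secondary extinctions: 4.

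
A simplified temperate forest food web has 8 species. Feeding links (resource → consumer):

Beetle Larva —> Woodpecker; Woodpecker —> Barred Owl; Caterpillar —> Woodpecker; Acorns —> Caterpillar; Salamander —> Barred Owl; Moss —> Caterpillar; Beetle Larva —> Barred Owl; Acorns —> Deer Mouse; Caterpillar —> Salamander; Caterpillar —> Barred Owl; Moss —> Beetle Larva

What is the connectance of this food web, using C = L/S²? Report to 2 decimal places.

The web has S = 8 species and L = 11 feeding links.
C = L / S² = 11 / 64 = 0.1719 ≈ 0.17.

C = 0.17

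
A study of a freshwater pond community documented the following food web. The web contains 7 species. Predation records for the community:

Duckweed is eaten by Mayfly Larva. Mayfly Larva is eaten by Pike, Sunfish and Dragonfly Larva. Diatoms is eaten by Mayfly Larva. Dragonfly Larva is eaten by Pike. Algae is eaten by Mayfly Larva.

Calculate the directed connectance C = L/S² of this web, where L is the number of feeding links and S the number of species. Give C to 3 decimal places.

C = 0.143

The web has S = 7 species and L = 7 feeding links.
C = L / S² = 7 / 49 = 0.1429 ≈ 0.143.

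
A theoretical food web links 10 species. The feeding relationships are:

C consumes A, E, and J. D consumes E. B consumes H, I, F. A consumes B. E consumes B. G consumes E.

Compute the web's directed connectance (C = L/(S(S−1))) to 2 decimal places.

C = 0.11

The web has S = 10 species and L = 10 feeding links.
C = L / (S(S−1)) = 10 / 90 = 0.1111 ≈ 0.11.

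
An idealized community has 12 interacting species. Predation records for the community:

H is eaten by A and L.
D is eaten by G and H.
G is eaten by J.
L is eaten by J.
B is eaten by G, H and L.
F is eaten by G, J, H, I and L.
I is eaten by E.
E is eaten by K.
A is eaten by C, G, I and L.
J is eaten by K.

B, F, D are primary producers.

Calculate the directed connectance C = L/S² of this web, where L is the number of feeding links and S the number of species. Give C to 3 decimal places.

The web has S = 12 species and L = 21 feeding links.
C = L / S² = 21 / 144 = 0.1458 ≈ 0.146.

C = 0.146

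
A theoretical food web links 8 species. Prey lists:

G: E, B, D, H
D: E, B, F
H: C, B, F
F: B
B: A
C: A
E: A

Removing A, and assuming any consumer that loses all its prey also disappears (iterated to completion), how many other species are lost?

Remove A.
Round 1: C (all prey gone), E (all prey gone), B (all prey gone) → extinct.
Round 2: F (all prey gone) → extinct.
Round 3: D (all prey gone), H (all prey gone) → extinct.
Round 4: G (all prey gone) → extinct.
No further losses. Total secondary extinctions: 7.

7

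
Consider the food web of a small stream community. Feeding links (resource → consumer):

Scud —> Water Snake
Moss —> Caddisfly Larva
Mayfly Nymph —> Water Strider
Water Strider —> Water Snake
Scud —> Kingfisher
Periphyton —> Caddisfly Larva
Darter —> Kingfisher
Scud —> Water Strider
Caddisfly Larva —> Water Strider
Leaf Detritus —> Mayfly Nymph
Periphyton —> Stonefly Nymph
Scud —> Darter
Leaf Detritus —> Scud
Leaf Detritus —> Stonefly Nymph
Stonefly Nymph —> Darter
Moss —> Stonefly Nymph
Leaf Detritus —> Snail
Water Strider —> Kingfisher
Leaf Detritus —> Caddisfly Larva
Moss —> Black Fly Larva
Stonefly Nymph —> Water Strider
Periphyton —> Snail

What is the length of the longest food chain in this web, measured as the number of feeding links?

3 links

One longest chain: Moss → Stonefly Nymph → Darter → Kingfisher.
It has 4 species and 3 links.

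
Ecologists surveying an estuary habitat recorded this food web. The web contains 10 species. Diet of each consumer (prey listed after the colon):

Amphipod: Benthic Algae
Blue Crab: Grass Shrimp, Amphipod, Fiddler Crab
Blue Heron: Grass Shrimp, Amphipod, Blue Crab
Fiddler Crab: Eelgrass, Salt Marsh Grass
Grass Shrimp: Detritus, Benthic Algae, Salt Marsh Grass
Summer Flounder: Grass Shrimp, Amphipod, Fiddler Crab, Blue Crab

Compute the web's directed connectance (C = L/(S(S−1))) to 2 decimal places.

C = 0.18

The web has S = 10 species and L = 16 feeding links.
C = L / (S(S−1)) = 16 / 90 = 0.1778 ≈ 0.18.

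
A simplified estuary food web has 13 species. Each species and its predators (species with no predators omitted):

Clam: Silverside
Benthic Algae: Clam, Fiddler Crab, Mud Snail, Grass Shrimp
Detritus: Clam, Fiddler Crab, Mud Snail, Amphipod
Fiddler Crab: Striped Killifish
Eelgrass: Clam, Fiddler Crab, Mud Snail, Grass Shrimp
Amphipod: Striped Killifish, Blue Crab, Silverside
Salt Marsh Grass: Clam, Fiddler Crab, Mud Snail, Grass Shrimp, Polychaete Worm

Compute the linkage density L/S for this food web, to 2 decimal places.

L/S = 1.69

There are L = 22 links among S = 13 species.
L/S = 22/13 = 1.6923 ≈ 1.69.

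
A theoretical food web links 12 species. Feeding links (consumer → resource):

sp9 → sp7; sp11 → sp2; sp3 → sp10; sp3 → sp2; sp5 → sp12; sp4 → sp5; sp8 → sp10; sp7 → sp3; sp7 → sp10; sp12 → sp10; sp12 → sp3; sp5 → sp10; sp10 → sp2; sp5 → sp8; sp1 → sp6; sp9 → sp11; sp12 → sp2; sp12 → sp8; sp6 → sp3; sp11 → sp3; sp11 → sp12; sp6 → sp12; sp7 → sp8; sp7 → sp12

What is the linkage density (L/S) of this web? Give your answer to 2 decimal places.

There are L = 24 links among S = 12 species.
L/S = 24/12 = 2.0000 ≈ 2.00.

L/S = 2.00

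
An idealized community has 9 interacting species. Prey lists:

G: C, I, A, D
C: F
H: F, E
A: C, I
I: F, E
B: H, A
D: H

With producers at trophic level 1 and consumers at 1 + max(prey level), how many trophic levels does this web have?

Producers (level 1): F, E.
F → C → A → G gives G level 4.
No species has a prey at level 4, so no species reaches level 5.

4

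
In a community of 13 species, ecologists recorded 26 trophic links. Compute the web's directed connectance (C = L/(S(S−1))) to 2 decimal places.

The web has S = 13 species and L = 26 feeding links.
C = L / (S(S−1)) = 26 / 156 = 0.1667 ≈ 0.17.

C = 0.17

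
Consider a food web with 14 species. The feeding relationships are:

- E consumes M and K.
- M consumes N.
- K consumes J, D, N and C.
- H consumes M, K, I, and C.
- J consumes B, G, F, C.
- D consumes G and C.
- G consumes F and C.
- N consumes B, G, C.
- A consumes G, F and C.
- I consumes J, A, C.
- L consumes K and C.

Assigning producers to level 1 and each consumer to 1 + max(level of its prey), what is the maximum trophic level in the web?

5

Producers (level 1): B, C, F.
C → G → N → M → E gives E level 5.
No species has a prey at level 5, so no species reaches level 6.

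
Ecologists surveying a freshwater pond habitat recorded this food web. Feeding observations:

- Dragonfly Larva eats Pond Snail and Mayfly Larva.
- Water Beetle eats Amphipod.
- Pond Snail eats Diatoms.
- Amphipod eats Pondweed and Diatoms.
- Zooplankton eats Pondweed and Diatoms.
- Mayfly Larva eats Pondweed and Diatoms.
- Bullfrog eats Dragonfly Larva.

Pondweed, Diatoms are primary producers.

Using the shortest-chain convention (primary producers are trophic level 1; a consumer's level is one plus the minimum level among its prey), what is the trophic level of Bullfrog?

Pondweed is a producer → level 1.
Mayfly Larva eats Pondweed → level 2.
Dragonfly Larva eats Mayfly Larva → level 3.
Bullfrog eats Dragonfly Larva → level 4.
No prey of Bullfrog is below level 3, so 4 is the minimum.

Trophic level 4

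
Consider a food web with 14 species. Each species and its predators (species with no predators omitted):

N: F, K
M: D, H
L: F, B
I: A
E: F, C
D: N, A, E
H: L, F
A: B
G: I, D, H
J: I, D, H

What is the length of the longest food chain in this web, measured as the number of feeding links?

3 links

One longest chain: M → D → E → F.
It has 4 species and 3 links.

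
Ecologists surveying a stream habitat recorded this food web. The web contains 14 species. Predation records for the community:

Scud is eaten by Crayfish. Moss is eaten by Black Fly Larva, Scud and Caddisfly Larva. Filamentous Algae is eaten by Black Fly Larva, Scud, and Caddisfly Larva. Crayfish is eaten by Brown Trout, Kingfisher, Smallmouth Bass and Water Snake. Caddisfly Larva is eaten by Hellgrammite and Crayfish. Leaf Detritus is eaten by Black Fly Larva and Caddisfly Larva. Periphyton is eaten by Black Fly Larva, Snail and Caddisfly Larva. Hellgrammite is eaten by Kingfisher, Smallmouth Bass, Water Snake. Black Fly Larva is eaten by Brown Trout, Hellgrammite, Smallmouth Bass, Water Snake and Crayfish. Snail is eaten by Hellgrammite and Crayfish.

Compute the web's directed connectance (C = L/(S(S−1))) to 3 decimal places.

C = 0.154

The web has S = 14 species and L = 28 feeding links.
C = L / (S(S−1)) = 28 / 182 = 0.1538 ≈ 0.154.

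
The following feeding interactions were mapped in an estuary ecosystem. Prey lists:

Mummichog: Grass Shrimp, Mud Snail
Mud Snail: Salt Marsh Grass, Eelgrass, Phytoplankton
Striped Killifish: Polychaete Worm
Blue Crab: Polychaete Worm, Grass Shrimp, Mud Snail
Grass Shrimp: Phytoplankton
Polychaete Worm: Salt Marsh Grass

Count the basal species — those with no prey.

Basal species (no prey listed): Salt Marsh Grass, Eelgrass, Phytoplankton.
Count: 3.

3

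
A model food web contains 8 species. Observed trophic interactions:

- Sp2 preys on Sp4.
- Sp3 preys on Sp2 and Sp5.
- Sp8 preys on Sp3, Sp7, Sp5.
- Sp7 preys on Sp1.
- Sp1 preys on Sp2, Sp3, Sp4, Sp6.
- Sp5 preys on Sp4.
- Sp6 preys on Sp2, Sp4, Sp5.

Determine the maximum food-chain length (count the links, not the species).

5 links

One longest chain: Sp4 → Sp5 → Sp6 → Sp1 → Sp7 → Sp8.
It has 6 species and 5 links.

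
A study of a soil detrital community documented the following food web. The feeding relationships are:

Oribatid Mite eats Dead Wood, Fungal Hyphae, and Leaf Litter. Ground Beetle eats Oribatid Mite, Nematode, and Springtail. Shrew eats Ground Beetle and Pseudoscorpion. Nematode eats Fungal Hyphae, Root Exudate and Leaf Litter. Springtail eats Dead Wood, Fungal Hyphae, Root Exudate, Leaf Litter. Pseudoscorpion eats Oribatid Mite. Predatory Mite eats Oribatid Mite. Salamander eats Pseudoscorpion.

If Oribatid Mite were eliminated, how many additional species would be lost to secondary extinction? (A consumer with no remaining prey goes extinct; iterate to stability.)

3

Remove Oribatid Mite.
Round 1: Predatory Mite (all prey gone), Pseudoscorpion (all prey gone) → extinct.
Round 2: Salamander (all prey gone) → extinct.
No further losses. Total secondary extinctions: 3.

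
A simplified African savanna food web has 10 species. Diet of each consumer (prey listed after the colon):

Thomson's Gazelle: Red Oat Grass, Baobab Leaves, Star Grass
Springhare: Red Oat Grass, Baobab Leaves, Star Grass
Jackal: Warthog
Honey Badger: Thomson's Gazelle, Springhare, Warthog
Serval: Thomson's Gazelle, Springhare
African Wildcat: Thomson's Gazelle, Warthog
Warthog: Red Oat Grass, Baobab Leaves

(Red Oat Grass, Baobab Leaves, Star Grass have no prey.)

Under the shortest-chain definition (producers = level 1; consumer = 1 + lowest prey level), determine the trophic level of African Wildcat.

Red Oat Grass is a producer → level 1.
Thomson's Gazelle eats Red Oat Grass → level 2.
African Wildcat eats Thomson's Gazelle → level 3.
No prey of African Wildcat is below level 2, so 3 is the minimum.

Trophic level 3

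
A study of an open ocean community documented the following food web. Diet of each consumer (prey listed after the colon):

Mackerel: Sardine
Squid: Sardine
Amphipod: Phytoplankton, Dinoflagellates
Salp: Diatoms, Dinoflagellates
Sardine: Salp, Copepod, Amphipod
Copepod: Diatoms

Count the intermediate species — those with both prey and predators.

4

Intermediate species (has both prey and predators): Salp, Copepod, Amphipod, Sardine.
Count: 4.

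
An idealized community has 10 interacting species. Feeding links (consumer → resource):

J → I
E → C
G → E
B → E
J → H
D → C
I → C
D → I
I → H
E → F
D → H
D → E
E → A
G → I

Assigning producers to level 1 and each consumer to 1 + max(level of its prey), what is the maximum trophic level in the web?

3

Producers (level 1): F, C, A, H.
F → E → G gives G level 3.
No species has a prey at level 3, so no species reaches level 4.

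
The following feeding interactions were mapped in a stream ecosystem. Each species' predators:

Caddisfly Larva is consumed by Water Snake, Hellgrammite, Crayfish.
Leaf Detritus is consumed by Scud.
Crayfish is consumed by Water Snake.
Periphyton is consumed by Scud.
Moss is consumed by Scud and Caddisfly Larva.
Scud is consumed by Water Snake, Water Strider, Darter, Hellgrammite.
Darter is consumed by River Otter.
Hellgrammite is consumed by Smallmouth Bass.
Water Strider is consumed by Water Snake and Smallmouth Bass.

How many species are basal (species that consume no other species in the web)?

Basal species (no prey listed): Periphyton, Leaf Detritus, Moss.
Count: 3.

3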